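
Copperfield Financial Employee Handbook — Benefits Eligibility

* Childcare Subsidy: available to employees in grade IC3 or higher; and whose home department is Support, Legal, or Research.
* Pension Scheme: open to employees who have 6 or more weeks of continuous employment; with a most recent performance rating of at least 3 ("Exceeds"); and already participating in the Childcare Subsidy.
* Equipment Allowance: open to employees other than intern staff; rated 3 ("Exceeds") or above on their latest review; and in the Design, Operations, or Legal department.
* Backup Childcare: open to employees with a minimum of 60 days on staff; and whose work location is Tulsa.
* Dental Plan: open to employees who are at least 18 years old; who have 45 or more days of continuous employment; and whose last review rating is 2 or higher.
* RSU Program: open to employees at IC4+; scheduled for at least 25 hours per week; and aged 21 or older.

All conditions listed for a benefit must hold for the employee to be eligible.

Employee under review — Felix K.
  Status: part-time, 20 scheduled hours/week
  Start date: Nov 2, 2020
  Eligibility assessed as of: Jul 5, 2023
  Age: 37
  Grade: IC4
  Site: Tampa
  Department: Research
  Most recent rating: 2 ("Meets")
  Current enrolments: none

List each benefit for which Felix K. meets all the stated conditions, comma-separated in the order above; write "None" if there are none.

Childcare Subsidy, Dental Plan

Service from Nov 2, 2020 to Jul 5, 2023: 975 days.
Childcare Subsidy — grade IC4 ≥ IC3 ✓; dept Research ✓ → eligible.
Pension Scheme — service 975 days ≥ 6 weeks (≈42 days) ✓; rating 2 < 3 ✗ → not eligible.
Equipment Allowance — status part-time ✓ (not excluded); rating 2 < 3 ✗ → not eligible.
Backup Childcare — service 975 days ≥ 60 days ✓; site Tampa ✗ (not Tulsa) → not eligible.
Dental Plan — age 37 ≥ 18 ✓; service 975 days ≥ 45 days ✓; rating 2 ≥ 2 ✓ → eligible.
RSU Program — grade IC4 ≥ IC4 ✓; 20 hrs/wk < 25 ✗ → not eligible.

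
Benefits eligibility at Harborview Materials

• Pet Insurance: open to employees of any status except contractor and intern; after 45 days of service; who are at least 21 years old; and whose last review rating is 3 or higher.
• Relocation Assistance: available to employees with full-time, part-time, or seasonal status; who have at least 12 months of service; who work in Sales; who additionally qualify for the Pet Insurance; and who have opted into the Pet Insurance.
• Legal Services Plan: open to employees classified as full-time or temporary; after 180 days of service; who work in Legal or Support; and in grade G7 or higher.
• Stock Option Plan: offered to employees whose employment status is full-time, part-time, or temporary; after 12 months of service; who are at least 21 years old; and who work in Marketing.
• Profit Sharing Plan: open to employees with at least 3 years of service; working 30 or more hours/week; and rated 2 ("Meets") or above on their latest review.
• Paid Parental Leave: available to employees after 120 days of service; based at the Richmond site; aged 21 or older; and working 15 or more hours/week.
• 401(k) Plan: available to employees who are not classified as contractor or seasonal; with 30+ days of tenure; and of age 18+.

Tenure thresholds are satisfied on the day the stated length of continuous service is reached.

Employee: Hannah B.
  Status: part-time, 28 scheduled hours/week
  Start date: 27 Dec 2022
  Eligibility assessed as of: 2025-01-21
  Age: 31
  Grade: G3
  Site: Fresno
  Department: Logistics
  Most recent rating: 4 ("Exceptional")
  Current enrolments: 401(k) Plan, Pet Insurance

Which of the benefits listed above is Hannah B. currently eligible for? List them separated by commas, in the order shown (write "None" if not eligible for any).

Service from 27 Dec 2022 to 2025-01-21: 756 days.
Pet Insurance — status part-time ✓ (not excluded); service 756 days ≥ 45 days ✓; age 31 ≥ 21 ✓; rating 4 ≥ 3 ✓ → eligible.
Relocation Assistance — status part-time ✓; service 756 days ≥ 12 months (≈360 days) ✓; dept Logistics ✗ → not eligible.
Legal Services Plan — status part-time ✗ (requires full-time or temporary) → not eligible.
Stock Option Plan — status part-time ✓; service 756 days ≥ 12 months (≈360 days) ✓; age 31 ≥ 21 ✓; dept Logistics ✗ → not eligible.
Profit Sharing Plan — service 756 days < 3 years (≈1095 days) ✗ → not eligible.
Paid Parental Leave — service 756 days ≥ 120 days ✓; site Fresno ✗ (not Richmond) → not eligible.
401(k) Plan — status part-time ✓ (not excluded); service 756 days ≥ 30 days ✓; age 31 ≥ 18 ✓ → eligible.

Pet Insurance, 401(k) Plan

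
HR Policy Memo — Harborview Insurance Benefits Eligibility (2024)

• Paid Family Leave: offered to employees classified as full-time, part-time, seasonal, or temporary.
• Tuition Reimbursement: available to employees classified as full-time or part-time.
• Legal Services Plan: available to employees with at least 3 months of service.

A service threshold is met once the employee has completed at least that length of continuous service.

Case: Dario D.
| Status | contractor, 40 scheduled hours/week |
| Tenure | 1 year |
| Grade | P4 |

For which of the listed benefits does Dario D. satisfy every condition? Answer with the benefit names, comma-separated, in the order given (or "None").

Legal Services Plan

Paid Family Leave — status contractor ✗ (requires full-time, part-time, seasonal, or temporary) → not eligible.
Tuition Reimbursement — status contractor ✗ (requires full-time or part-time) → not eligible.
Legal Services Plan — service 1 year ≥ 3 months (≈90 days) ✓ → eligible.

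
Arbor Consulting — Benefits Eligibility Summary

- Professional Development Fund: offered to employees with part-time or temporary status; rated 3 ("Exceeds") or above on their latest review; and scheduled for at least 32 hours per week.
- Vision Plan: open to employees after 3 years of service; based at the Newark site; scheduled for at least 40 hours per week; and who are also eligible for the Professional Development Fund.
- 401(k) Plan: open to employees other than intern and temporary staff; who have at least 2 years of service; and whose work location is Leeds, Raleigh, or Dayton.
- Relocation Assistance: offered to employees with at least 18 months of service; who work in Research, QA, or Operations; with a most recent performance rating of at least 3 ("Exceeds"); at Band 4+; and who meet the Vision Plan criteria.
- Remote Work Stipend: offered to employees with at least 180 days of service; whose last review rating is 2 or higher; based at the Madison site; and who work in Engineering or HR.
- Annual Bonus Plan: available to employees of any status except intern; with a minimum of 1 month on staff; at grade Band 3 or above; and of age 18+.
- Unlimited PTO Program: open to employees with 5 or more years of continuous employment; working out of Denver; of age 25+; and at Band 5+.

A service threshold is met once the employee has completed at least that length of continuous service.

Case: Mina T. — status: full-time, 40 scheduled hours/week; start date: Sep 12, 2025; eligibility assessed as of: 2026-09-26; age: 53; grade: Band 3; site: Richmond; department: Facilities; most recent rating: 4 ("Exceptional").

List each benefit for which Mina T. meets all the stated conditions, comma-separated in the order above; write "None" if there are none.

Service from Sep 12, 2025 to 2026-09-26: 379 days.
Professional Development Fund — status full-time ✗ (requires part-time or temporary) → not eligible.
Vision Plan — service 379 days < 3 years (≈1095 days) ✗ → not eligible.
401(k) Plan — status full-time ✓ (not excluded); service 379 days < 2 years (≈730 days) ✗ → not eligible.
Relocation Assistance — service 379 days < 18 months (≈540 days) ✗ → not eligible.
Remote Work Stipend — service 379 days ≥ 180 days ✓; rating 4 ≥ 2 ✓; site Richmond ✗ (not Madison) → not eligible.
Annual Bonus Plan — status full-time ✓ (not excluded); service 379 days ≥ 1 month (≈30 days) ✓; grade Band 3 ≥ Band 3 ✓; age 53 ≥ 18 ✓ → eligible.
Unlimited PTO Program — service 379 days < 5 years (≈1825 days) ✗ → not eligible.

Annual Bonus Plan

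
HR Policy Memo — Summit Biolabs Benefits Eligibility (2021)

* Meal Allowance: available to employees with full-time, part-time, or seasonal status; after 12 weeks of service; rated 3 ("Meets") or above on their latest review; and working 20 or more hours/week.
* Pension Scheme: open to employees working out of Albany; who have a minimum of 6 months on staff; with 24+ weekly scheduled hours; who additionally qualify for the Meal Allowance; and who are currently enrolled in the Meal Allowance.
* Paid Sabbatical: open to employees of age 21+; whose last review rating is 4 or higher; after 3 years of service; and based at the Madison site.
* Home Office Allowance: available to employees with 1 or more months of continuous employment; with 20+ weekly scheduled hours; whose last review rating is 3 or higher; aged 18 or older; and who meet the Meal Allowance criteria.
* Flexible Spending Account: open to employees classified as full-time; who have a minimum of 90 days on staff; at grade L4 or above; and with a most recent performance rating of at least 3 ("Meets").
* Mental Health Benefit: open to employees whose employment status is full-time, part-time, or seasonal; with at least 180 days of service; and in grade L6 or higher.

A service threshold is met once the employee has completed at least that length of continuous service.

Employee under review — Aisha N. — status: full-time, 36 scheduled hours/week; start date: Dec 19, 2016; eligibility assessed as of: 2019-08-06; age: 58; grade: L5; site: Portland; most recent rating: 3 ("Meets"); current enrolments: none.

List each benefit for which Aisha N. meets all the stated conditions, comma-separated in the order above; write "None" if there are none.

Meal Allowance, Home Office Allowance, Flexible Spending Account

Service from Dec 19, 2016 to 2019-08-06: 960 days.
Meal Allowance — status full-time ✓; service 960 days ≥ 12 weeks (≈84 days) ✓; rating 3 ≥ 3 ✓; 36 hrs/wk ≥ 20 ✓ → eligible.
Pension Scheme — site Portland ✗ (not Albany) → not eligible.
Paid Sabbatical — age 58 ≥ 21 ✓; rating 3 < 4 ✗ → not eligible.
Home Office Allowance — service 960 days ≥ 1 month (≈30 days) ✓; 36 hrs/wk ≥ 20 ✓; rating 3 ≥ 3 ✓; age 58 ≥ 18 ✓; eligible for Meal Allowance ✓ → eligible.
Flexible Spending Account — status full-time ✓; service 960 days ≥ 90 days ✓; grade L5 ≥ L4 ✓; rating 3 ≥ 3 ✓ → eligible.
Mental Health Benefit — status full-time ✓; service 960 days ≥ 180 days ✓; grade L5 < L6 ✗ → not eligible.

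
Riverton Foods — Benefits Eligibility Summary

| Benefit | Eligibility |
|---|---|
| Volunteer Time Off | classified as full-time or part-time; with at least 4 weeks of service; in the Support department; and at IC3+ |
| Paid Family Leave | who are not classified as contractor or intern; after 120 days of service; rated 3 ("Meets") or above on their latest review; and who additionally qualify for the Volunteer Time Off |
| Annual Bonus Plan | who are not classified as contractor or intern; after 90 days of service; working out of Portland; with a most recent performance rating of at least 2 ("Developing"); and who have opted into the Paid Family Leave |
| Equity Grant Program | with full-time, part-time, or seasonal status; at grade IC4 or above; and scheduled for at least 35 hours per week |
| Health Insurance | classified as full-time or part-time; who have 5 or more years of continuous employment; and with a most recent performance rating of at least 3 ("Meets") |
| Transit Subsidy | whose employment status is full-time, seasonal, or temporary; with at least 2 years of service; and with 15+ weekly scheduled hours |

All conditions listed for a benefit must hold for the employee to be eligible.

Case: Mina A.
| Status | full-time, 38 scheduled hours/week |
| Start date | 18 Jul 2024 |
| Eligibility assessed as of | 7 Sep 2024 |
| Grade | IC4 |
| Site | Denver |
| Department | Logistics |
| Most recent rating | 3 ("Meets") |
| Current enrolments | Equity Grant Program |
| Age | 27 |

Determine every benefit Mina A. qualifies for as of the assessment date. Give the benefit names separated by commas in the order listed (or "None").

Equity Grant Program

Service from 18 Jul 2024 to 7 Sep 2024: 51 days.
Volunteer Time Off — status full-time ✓; service 51 days ≥ 4 weeks (≈28 days) ✓; dept Logistics ✗ → not eligible.
Paid Family Leave — status full-time ✓ (not excluded); service 51 days < 120 days ✗ → not eligible.
Annual Bonus Plan — status full-time ✓ (not excluded); service 51 days < 90 days ✗ → not eligible.
Equity Grant Program — status full-time ✓; grade IC4 ≥ IC4 ✓; 38 hrs/wk ≥ 35 ✓ → eligible.
Health Insurance — status full-time ✓; service 51 days < 5 years (≈1825 days) ✗ → not eligible.
Transit Subsidy — status full-time ✓; service 51 days < 2 years (≈730 days) ✗ → not eligible.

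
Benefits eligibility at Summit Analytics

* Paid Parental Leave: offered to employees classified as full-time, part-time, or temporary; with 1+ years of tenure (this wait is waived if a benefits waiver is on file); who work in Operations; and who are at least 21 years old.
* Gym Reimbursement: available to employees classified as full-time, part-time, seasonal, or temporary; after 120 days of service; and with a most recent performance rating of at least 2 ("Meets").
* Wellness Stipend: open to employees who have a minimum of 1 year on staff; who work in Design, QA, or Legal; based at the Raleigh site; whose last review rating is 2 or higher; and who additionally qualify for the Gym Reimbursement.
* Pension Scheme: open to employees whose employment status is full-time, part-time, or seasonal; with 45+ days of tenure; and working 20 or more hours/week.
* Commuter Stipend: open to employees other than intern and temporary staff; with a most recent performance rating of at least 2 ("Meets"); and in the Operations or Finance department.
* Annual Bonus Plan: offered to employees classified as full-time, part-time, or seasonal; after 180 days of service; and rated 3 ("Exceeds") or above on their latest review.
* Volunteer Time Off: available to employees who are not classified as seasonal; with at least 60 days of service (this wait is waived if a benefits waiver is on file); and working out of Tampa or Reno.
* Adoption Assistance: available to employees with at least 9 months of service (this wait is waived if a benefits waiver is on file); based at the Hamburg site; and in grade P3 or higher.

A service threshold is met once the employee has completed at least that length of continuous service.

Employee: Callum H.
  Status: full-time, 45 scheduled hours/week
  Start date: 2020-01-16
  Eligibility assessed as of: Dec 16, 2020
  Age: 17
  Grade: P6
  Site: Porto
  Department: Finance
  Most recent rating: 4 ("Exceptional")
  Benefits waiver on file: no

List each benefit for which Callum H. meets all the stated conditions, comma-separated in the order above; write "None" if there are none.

Gym Reimbursement, Pension Scheme, Commuter Stipend, Annual Bonus Plan

Service from 2020-01-16 to Dec 16, 2020: 335 days.
Paid Parental Leave — status full-time ✓; no waiver, service 335 days < 1 year (≈365 days) ✗ → not eligible.
Gym Reimbursement — status full-time ✓; service 335 days ≥ 120 days ✓; rating 4 ≥ 2 ✓ → eligible.
Wellness Stipend — service 335 days < 1 year (≈365 days) ✗ → not eligible.
Pension Scheme — status full-time ✓; service 335 days ≥ 45 days ✓; 45 hrs/wk ≥ 20 ✓ → eligible.
Commuter Stipend — status full-time ✓ (not excluded); rating 4 ≥ 2 ✓; dept Finance ✓ → eligible.
Annual Bonus Plan — status full-time ✓; service 335 days ≥ 180 days ✓; rating 4 ≥ 3 ✓ → eligible.
Volunteer Time Off — status full-time ✓ (not excluded); no waiver, service 335 days ≥ 60 days ✓; site Porto ✗ (not Tampa or Reno) → not eligible.
Adoption Assistance — no waiver, service 335 days ≥ 9 months (≈270 days) ✓; site Porto ✗ (not Hamburg) → not eligible.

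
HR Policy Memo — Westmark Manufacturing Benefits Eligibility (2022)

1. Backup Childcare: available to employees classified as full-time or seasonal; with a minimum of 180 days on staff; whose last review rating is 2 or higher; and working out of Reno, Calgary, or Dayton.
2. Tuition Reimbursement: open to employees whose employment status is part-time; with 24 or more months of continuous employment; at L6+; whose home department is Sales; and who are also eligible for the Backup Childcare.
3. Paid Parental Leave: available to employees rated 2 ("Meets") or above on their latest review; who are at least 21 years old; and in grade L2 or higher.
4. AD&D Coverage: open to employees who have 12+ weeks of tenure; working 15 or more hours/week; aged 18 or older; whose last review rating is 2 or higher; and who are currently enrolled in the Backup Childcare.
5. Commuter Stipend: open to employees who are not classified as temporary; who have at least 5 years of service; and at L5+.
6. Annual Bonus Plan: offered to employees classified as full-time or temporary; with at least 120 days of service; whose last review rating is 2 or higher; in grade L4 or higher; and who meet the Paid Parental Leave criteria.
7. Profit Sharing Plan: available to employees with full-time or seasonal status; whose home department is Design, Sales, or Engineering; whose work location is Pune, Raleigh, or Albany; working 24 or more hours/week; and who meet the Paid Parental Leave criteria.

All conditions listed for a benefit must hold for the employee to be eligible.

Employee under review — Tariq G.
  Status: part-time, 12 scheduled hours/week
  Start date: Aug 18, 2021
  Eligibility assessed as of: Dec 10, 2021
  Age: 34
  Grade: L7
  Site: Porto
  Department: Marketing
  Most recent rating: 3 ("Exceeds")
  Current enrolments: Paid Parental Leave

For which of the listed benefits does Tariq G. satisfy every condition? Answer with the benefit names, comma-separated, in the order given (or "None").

Paid Parental Leave

Service from Aug 18, 2021 to Dec 10, 2021: 114 days.
Backup Childcare — status part-time ✗ (requires full-time or seasonal) → not eligible.
Tuition Reimbursement — status part-time ✓; service 114 days < 24 months (≈720 days) ✗ → not eligible.
Paid Parental Leave — rating 3 ≥ 2 ✓; age 34 ≥ 21 ✓; grade L7 ≥ L2 ✓ → eligible.
AD&D Coverage — service 114 days ≥ 12 weeks (≈84 days) ✓; 12 hrs/wk < 15 ✗ → not eligible.
Commuter Stipend — status part-time ✓ (not excluded); service 114 days < 5 years (≈1825 days) ✗ → not eligible.
Annual Bonus Plan — status part-time ✗ (requires full-time or temporary) → not eligible.
Profit Sharing Plan — status part-time ✗ (requires full-time or seasonal) → not eligible.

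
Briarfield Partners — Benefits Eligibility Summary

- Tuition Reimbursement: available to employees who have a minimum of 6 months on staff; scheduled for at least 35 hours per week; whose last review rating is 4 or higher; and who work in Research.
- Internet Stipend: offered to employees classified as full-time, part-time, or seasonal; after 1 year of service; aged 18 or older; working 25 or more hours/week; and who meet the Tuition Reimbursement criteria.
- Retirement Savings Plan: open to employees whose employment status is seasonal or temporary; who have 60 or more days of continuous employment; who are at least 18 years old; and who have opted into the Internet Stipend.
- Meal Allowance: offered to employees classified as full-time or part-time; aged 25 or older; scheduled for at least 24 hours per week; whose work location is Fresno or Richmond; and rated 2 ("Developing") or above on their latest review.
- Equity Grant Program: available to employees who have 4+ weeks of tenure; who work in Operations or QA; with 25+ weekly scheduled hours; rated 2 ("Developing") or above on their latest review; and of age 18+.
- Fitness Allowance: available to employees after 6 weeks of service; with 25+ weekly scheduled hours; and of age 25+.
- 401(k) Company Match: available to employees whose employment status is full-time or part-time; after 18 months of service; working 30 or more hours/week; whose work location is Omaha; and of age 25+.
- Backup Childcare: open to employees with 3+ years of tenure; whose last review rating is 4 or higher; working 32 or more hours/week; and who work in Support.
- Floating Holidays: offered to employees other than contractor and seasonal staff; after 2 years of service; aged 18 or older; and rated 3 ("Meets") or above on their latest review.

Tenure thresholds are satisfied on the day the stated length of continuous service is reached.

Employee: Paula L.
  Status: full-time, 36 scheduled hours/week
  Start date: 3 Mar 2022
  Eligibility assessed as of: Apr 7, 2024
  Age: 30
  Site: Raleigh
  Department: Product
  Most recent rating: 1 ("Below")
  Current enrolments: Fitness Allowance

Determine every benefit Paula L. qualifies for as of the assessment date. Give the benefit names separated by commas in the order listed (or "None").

Service from 3 Mar 2022 to Apr 7, 2024: 766 days.
Tuition Reimbursement — service 766 days ≥ 6 months (≈180 days) ✓; 36 hrs/wk ≥ 35 ✓; rating 1 < 4 ✗ → not eligible.
Internet Stipend — status full-time ✓; service 766 days ≥ 1 year (≈365 days) ✓; age 30 ≥ 18 ✓; 36 hrs/wk ≥ 25 ✓; not eligible for Tuition Reimbursement ✗ → not eligible.
Retirement Savings Plan — status full-time ✗ (requires seasonal or temporary) → not eligible.
Meal Allowance — status full-time ✓; age 30 ≥ 25 ✓; 36 hrs/wk ≥ 24 ✓; site Raleigh ✗ (not Fresno or Richmond) → not eligible.
Equity Grant Program — service 766 days ≥ 4 weeks (≈28 days) ✓; dept Product ✗ → not eligible.
Fitness Allowance — service 766 days ≥ 6 weeks (≈42 days) ✓; 36 hrs/wk ≥ 25 ✓; age 30 ≥ 25 ✓ → eligible.
401(k) Company Match — status full-time ✓; service 766 days ≥ 18 months (≈540 days) ✓; 36 hrs/wk ≥ 30 ✓; site Raleigh ✗ (not Omaha) → not eligible.
Backup Childcare — service 766 days < 3 years (≈1095 days) ✗ → not eligible.
Floating Holidays — status full-time ✓ (not excluded); service 766 days ≥ 2 years (≈730 days) ✓; age 30 ≥ 18 ✓; rating 1 < 3 ✗ → not eligible.

Fitness Allowance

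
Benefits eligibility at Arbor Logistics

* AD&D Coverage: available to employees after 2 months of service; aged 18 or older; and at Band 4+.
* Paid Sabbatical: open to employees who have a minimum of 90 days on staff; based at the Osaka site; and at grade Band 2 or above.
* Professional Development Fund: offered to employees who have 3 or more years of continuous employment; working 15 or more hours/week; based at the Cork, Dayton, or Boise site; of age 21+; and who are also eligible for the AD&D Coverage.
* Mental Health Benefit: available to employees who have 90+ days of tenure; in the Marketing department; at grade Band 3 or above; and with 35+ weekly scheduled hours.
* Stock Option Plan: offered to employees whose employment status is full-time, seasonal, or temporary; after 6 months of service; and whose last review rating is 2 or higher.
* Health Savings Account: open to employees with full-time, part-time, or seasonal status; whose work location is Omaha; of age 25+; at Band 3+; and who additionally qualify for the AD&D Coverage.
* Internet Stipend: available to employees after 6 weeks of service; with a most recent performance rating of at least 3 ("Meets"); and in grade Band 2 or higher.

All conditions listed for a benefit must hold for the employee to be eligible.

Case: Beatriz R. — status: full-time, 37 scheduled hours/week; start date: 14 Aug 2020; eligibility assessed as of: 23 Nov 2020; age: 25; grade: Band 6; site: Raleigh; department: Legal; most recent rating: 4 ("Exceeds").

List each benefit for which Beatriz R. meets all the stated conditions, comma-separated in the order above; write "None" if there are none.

AD&D Coverage, Internet Stipend

Service from 14 Aug 2020 to 23 Nov 2020: 101 days.
AD&D Coverage — service 101 days ≥ 2 months (≈60 days) ✓; age 25 ≥ 18 ✓; grade Band 6 ≥ Band 4 ✓ → eligible.
Paid Sabbatical — service 101 days ≥ 90 days ✓; site Raleigh ✗ (not Osaka) → not eligible.
Professional Development Fund — service 101 days < 3 years (≈1095 days) ✗ → not eligible.
Mental Health Benefit — service 101 days ≥ 90 days ✓; dept Legal ✗ → not eligible.
Stock Option Plan — status full-time ✓; service 101 days < 6 months (≈180 days) ✗ → not eligible.
Health Savings Account — status full-time ✓; site Raleigh ✗ (not Omaha) → not eligible.
Internet Stipend — service 101 days ≥ 6 weeks (≈42 days) ✓; rating 4 ≥ 3 ✓; grade Band 6 ≥ Band 2 ✓ → eligible.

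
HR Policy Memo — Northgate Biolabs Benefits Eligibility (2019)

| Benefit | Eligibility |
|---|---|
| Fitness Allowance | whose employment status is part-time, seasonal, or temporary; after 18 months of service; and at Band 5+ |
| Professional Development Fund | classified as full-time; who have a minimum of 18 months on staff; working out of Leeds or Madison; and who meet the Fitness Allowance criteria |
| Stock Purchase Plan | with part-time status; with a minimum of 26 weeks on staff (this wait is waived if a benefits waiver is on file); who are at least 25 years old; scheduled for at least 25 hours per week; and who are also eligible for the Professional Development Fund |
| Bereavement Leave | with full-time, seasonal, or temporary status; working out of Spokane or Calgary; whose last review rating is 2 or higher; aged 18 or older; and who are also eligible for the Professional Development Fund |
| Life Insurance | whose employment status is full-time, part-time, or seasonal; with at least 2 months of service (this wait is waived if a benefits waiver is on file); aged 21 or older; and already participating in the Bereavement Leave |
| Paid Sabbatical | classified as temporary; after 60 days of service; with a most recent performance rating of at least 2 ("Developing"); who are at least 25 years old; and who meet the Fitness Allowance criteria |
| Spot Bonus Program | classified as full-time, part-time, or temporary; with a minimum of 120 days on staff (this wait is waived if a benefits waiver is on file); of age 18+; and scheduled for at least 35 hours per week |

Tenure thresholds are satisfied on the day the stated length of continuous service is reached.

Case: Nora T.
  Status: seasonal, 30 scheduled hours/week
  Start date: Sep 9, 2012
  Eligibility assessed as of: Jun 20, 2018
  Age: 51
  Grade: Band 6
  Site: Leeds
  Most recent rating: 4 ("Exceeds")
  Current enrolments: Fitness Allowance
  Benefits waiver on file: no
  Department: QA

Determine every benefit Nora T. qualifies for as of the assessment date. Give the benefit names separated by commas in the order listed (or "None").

Service from Sep 9, 2012 to Jun 20, 2018: 2110 days.
Fitness Allowance — status seasonal ✓; service 2110 days ≥ 18 months (≈540 days) ✓; grade Band 6 ≥ Band 5 ✓ → eligible.
Professional Development Fund — status seasonal ✗ (requires full-time) → not eligible.
Stock Purchase Plan — status seasonal ✗ (requires part-time) → not eligible.
Bereavement Leave — status seasonal ✓; site Leeds ✗ (not Spokane or Calgary) → not eligible.
Life Insurance — status seasonal ✓; no waiver, service 2110 days ≥ 2 months (≈60 days) ✓; age 51 ≥ 21 ✓; not enrolled in Bereavement Leave ✗ → not eligible.
Paid Sabbatical — status seasonal ✗ (requires temporary) → not eligible.
Spot Bonus Program — status seasonal ✗ (requires full-time, part-time, or temporary) → not eligible.

Fitness Allowance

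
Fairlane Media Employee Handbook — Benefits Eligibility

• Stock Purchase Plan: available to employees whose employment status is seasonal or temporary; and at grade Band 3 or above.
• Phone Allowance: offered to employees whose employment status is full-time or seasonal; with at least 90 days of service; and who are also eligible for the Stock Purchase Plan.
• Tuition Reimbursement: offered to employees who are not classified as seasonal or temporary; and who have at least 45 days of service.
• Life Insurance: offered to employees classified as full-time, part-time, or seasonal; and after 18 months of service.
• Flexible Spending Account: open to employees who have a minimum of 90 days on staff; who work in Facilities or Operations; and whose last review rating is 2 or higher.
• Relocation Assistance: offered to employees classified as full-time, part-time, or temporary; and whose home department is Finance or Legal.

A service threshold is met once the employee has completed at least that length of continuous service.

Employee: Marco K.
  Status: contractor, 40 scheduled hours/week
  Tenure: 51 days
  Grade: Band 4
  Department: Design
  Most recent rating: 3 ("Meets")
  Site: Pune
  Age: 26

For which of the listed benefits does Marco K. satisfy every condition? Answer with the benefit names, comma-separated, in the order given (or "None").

Stock Purchase Plan — status contractor ✗ (requires seasonal or temporary) → not eligible.
Phone Allowance — status contractor ✗ (requires full-time or seasonal) → not eligible.
Tuition Reimbursement — status contractor ✓ (not excluded); service 51 days ≥ 45 days ✓ → eligible.
Life Insurance — status contractor ✗ (requires full-time, part-time, or seasonal) → not eligible.
Flexible Spending Account — service 51 days < 90 days ✗ → not eligible.
Relocation Assistance — status contractor ✗ (requires full-time, part-time, or temporary) → not eligible.

Tuition Reimbursement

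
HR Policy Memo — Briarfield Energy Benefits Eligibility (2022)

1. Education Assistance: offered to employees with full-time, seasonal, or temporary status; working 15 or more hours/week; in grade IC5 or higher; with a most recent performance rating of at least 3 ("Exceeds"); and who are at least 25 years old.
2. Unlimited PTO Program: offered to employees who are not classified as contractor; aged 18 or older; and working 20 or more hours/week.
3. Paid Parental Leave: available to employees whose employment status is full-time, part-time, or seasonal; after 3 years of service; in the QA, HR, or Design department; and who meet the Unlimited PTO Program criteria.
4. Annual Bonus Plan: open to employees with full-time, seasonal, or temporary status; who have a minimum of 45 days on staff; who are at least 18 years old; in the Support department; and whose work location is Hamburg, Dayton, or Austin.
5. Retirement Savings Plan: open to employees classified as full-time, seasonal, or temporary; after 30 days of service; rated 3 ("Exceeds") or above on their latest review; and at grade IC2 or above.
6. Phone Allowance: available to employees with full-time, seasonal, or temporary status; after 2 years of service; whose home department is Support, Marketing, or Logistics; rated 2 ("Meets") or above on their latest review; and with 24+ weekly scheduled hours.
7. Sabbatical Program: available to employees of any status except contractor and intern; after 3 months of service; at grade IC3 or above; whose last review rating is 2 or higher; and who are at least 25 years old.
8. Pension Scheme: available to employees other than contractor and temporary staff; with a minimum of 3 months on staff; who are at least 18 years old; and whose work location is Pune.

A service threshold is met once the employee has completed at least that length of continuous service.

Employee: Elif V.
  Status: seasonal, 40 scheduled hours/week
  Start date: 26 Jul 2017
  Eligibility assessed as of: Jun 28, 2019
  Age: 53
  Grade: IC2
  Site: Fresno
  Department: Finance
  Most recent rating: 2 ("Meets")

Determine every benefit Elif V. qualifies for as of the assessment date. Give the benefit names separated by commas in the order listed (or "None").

Unlimited PTO Program

Service from 26 Jul 2017 to Jun 28, 2019: 702 days.
Education Assistance — status seasonal ✓; 40 hrs/wk ≥ 15 ✓; grade IC2 < IC5 ✗ → not eligible.
Unlimited PTO Program — status seasonal ✓ (not excluded); age 53 ≥ 18 ✓; 40 hrs/wk ≥ 20 ✓ → eligible.
Paid Parental Leave — status seasonal ✓; service 702 days < 3 years (≈1095 days) ✗ → not eligible.
Annual Bonus Plan — status seasonal ✓; service 702 days ≥ 45 days ✓; age 53 ≥ 18 ✓; dept Finance ✗ → not eligible.
Retirement Savings Plan — status seasonal ✓; service 702 days ≥ 30 days ✓; rating 2 < 3 ✗ → not eligible.
Phone Allowance — status seasonal ✓; service 702 days < 2 years (≈730 days) ✗ → not eligible.
Sabbatical Program — status seasonal ✓ (not excluded); service 702 days ≥ 3 months (≈90 days) ✓; grade IC2 < IC3 ✗ → not eligible.
Pension Scheme — status seasonal ✓ (not excluded); service 702 days ≥ 3 months (≈90 days) ✓; age 53 ≥ 18 ✓; site Fresno ✗ (not Pune) → not eligible.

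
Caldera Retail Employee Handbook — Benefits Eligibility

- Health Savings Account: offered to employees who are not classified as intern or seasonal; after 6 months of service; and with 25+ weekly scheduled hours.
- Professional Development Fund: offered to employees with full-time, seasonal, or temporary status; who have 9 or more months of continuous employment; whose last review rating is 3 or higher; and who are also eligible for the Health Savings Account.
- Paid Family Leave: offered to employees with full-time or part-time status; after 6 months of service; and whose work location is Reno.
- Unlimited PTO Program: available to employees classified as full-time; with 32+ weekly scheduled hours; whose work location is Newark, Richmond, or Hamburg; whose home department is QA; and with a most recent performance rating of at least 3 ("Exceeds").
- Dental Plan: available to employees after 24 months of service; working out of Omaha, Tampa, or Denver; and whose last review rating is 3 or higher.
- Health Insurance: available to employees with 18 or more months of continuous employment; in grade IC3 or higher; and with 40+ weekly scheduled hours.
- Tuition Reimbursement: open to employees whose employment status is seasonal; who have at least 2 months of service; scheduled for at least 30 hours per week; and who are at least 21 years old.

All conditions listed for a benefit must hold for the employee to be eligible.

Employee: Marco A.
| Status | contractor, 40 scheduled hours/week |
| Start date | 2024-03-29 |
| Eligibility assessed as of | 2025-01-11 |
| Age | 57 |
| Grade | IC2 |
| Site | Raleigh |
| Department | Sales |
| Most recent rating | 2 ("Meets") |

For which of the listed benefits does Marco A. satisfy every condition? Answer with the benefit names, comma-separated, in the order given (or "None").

Service from 2024-03-29 to 2025-01-11: 288 days.
Health Savings Account — status contractor ✓ (not excluded); service 288 days ≥ 6 months (≈180 days) ✓; 40 hrs/wk ≥ 25 ✓ → eligible.
Professional Development Fund — status contractor ✗ (requires full-time, seasonal, or temporary) → not eligible.
Paid Family Leave — status contractor ✗ (requires full-time or part-time) → not eligible.
Unlimited PTO Program — status contractor ✗ (requires full-time) → not eligible.
Dental Plan — service 288 days < 24 months (≈720 days) ✗ → not eligible.
Health Insurance — service 288 days < 18 months (≈540 days) ✗ → not eligible.
Tuition Reimbursement — status contractor ✗ (requires seasonal) → not eligible.

Health Savings Account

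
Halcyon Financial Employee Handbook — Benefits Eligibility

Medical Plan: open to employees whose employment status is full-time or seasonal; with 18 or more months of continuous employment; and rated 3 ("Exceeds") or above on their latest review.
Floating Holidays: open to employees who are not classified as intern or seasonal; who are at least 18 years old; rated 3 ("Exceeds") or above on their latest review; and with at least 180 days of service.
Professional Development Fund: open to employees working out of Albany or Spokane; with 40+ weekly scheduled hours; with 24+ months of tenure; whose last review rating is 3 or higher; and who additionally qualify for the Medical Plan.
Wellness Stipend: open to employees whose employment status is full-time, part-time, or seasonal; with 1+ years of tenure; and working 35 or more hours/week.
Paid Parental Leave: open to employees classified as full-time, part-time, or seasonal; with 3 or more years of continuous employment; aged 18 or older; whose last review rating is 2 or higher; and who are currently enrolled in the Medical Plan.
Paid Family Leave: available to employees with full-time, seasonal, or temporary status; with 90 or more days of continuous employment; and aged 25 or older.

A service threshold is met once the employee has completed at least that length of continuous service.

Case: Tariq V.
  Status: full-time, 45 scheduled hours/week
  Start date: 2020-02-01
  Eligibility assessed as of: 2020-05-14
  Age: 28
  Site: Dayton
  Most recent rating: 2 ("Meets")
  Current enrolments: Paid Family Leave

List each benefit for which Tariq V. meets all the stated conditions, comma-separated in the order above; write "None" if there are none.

Paid Family Leave

Service from 2020-02-01 to 2020-05-14: 103 days.
Medical Plan — status full-time ✓; service 103 days < 18 months (≈540 days) ✗ → not eligible.
Floating Holidays — status full-time ✓ (not excluded); age 28 ≥ 18 ✓; rating 2 < 3 ✗ → not eligible.
Professional Development Fund — site Dayton ✗ (not Albany or Spokane) → not eligible.
Wellness Stipend — status full-time ✓; service 103 days < 1 year (≈365 days) ✗ → not eligible.
Paid Parental Leave — status full-time ✓; service 103 days < 3 years (≈1095 days) ✗ → not eligible.
Paid Family Leave — status full-time ✓; service 103 days ≥ 90 days ✓; age 28 ≥ 25 ✓ → eligible.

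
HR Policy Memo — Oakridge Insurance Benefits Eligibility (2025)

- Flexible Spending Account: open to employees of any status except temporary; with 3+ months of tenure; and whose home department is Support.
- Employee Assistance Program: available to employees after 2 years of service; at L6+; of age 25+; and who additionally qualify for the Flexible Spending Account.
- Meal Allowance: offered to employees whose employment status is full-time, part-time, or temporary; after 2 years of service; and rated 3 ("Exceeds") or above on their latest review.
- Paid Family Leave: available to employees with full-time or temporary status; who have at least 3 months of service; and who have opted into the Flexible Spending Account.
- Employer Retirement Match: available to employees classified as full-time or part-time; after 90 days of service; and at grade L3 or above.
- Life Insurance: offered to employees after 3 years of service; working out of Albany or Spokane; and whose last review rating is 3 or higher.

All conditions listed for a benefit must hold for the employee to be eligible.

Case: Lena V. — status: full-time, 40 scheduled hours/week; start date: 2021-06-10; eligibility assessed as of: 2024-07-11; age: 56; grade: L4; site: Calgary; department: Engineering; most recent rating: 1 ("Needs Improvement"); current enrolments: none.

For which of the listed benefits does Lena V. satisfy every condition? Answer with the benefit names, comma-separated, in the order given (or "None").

Employer Retirement Match

Service from 2021-06-10 to 2024-07-11: 1127 days.
Flexible Spending Account — status full-time ✓ (not excluded); service 1127 days ≥ 3 months (≈90 days) ✓; dept Engineering ✗ → not eligible.
Employee Assistance Program — service 1127 days ≥ 2 years (≈730 days) ✓; grade L4 < L6 ✗ → not eligible.
Meal Allowance — status full-time ✓; service 1127 days ≥ 2 years (≈730 days) ✓; rating 1 < 3 ✗ → not eligible.
Paid Family Leave — status full-time ✓; service 1127 days ≥ 3 months (≈90 days) ✓; not enrolled in Flexible Spending Account ✗ → not eligible.
Employer Retirement Match — status full-time ✓; service 1127 days ≥ 90 days ✓; grade L4 ≥ L3 ✓ → eligible.
Life Insurance — service 1127 days ≥ 3 years (≈1095 days) ✓; site Calgary ✗ (not Albany or Spokane) → not eligible.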